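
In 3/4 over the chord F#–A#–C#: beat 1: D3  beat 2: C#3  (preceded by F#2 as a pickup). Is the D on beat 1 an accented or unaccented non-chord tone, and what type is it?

Accented appoggiatura.

The harmony at that moment is F# major triad (F#, A#, C#); D3 is not a chord tone.
It is approached by leap up from F#2 and left by step down to C#3.
Leap in, step out — an appoggiatura.
It falls on the downbeat, so it is accented.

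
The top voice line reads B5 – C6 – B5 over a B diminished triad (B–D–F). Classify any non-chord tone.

The harmony at that moment is B diminished triad (B, D, F); C6 is not a chord tone.
It is approached by step up from B5 and left by step down to B5.
Step away and step back to the same note — a neighbor tone (upper neighbor).

C6 is a neighbor tone.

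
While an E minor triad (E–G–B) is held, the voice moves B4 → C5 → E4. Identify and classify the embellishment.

C5 is an escape tone.

The harmony at that moment is E minor triad (E, G, B); C5 is not a chord tone.
It is approached by step up from B4 and left by leap down to E4.
Step in, leap out — an escape tone.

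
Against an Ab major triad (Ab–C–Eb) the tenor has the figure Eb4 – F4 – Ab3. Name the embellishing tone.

F4 is an escape tone.

The harmony at that moment is Ab major triad (Ab, C, Eb); F4 is not a chord tone.
It is approached by step up from Eb4 and left by leap down to Ab3.
Step in, leap out — an escape tone.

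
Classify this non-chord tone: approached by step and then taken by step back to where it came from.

Approach: by step. Departure: by step in the opposite direction, back to the starting pitch.
Stepwise on both sides but reversing to return to the same chord tone — a neighbor tone. (Had it continued onward in the same direction it would be a passing tone instead.)

Neighbor tone.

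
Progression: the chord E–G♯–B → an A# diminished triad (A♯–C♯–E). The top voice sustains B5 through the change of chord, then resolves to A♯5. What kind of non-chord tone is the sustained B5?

B5 is a suspension.

The harmony at that moment is A♯ diminished triad (A♯, C♯, E); B5 is not a chord tone.
It is held over (the same pitch as the preceding B5) and left by step down to A♯5.
Held over from the previous chord and resolving down by step — a suspension.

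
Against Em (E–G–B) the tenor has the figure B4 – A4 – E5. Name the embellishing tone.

The harmony at that moment is E minor triad (E, G, B); A4 is not a chord tone.
It is approached by step down from B4 and left by leap up to E5.
Step in, leap out — an escape tone.

A4 is an escape tone.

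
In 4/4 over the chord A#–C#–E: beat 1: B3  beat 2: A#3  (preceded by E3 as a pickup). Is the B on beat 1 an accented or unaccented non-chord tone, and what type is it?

The harmony at that moment is A# diminished triad (A#, C#, E); B3 is not a chord tone.
It is approached by leap up from E3 and left by step down to A#3.
Leap in, step out — an appoggiatura.
It falls on the downbeat, so it is accented.

Accented appoggiatura.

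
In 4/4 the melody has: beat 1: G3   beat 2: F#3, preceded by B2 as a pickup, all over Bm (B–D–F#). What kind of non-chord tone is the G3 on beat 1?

The harmony at that moment is B minor triad (B, D, F#); G3 is not a chord tone.
It is approached by leap up from B2 and left by step down to F#3.
Leap in, step out, metrically accented — an appoggiatura.

Appoggiatura.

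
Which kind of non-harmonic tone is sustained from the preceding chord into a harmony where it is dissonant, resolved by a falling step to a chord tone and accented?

Approach: by preparation — the pitch is first a chord tone, then held (tied or repeated) while the harmony changes under it. Departure: down by step. Metric position: strong.
A prepared dissonance that resolves downward by step — a suspension. (The same figure resolving upward would be a retardation.)

Suspension.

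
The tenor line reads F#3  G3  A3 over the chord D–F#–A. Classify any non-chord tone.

G3 is a passing tone.

The harmony at that moment is D major triad (D, F#, A); G3 is not a chord tone.
It is approached by step up from F#3 and left by step up to A3.
Step in, step out in the same direction — a passing tone.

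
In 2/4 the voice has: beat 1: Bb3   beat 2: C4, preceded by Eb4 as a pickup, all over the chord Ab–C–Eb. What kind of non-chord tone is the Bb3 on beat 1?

The harmony at that moment is Ab major triad (Ab, C, Eb); Bb3 is not a chord tone.
It is approached by leap down from Eb4 and left by step up to C4.
Leap in, step out, metrically accented — an appoggiatura.

Appoggiatura.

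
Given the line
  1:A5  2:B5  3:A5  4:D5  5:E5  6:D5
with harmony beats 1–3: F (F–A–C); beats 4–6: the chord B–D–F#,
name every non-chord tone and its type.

B5 (beat 2) — neighbor tone; E5 (beat 5) — neighbor tone.

The harmony at that moment is F major triad (F, A, C); B5 is not a chord tone.
It is approached by step up from A5 and left by step down to A5.
Step away and step back to the same note — a neighbor tone (upper neighbor).
The harmony at that moment is B minor triad (B, D, F#); E5 is not a chord tone.
It is approached by step up from D5 and left by step down to D5.
Step away and step back to the same note — a neighbor tone (upper neighbor).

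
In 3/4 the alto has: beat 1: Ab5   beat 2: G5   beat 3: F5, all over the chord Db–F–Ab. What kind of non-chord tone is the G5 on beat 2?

Passing tone.

The harmony at that moment is Db major triad (Db, F, Ab); G5 is not a chord tone.
It is approached by step down from Ab5 and left by step down to F5.
Step in, step out in the same direction — a passing tone.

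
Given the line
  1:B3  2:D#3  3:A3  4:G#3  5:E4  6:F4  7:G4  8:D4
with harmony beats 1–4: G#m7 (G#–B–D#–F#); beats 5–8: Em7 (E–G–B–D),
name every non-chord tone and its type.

The harmony at that moment is G# minor seventh chord (G#, B, D#, F#); A3 is not a chord tone.
It is approached by leap up from D#3 and left by step down to G#3.
Leap in, step out — an appoggiatura.
The harmony at that moment is E minor seventh chord (E, G, B, D); F4 is not a chord tone.
It is approached by step up from E4 and left by step up to G4.
Step in, step out in the same direction — a passing tone.

A3 (beat 3) — appoggiatura; F4 (beat 6) — passing tone.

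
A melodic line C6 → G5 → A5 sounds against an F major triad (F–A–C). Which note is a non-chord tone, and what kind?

G5 is an appoggiatura.

The harmony at that moment is F major triad (F, A, C); G5 is not a chord tone.
It is approached by leap down from C6 and left by step up to A5.
Leap in, step out — an appoggiatura.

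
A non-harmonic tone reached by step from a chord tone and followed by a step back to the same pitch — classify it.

Neighbor tone.

Approach: by step. Departure: by step in the opposite direction, back to the starting pitch.
Stepwise on both sides but reversing to return to the same chord tone — a neighbor tone. (Had it continued onward in the same direction it would be a passing tone instead.)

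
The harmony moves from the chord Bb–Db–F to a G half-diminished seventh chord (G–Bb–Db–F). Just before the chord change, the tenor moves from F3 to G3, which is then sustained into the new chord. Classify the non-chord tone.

G3 is an anticipation.

The harmony at that moment is Bb minor triad (Bb, Db, F); G3 is not a chord tone.
It is approached by step up from F3 and then sustained as the same pitch into the next harmony.
Arriving early and becoming a chord tone when the harmony changes — an anticipation.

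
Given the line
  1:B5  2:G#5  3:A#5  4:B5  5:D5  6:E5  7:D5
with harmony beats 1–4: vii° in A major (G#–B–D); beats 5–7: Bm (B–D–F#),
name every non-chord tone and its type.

A#5 (beat 3) — passing tone; E5 (beat 6) — neighbor tone.

The harmony at that moment is G# diminished triad (G#, B, D); A#5 is not a chord tone.
It is approached by step up from G#5 and left by step up to B5.
Step in, step out in the same direction — a passing tone.
The harmony at that moment is B minor triad (B, D, F#); E5 is not a chord tone.
It is approached by step up from D5 and left by step down to D5.
Step away and step back to the same note — a neighbor tone (upper neighbor).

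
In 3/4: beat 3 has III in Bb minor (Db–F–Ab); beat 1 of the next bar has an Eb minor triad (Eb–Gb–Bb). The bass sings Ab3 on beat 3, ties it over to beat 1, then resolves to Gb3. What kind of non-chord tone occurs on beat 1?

Suspension.

The harmony at that moment is Eb minor triad (Eb, Gb, Bb); Ab3 is not a chord tone.
It is held over (the same pitch as the preceding Ab3) and left by step down to Gb3.
Held over from the previous chord and resolving down by step — a suspension.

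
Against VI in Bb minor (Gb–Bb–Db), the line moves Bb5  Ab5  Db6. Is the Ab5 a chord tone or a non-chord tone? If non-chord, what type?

The harmony at that moment is Gb major triad (Gb, Bb, Db); Ab5 is not a chord tone.
It is approached by step down from Bb5 and left by leap up to Db6.
Step in, leap out — an escape tone.

Non-chord tone — an escape tone.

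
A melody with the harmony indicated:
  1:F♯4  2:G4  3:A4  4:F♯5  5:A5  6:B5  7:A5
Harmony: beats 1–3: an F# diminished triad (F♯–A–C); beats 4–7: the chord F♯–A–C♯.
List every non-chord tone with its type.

G4 (beat 2) — passing tone; B5 (beat 6) — neighbor tone.

The harmony at that moment is F♯ diminished triad (F♯, A, C); G4 is not a chord tone.
It is approached by step up from F♯4 and left by step up to A4.
Step in, step out in the same direction — a passing tone.
The harmony at that moment is F♯ minor triad (F♯, A, C♯); B5 is not a chord tone.
It is approached by step up from A5 and left by step down to A5.
Step away and step back to the same note — a neighbor tone (upper neighbor).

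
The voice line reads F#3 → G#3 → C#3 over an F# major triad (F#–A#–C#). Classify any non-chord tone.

The harmony at that moment is F# major triad (F#, A#, C#); G#3 is not a chord tone.
It is approached by step up from F#3 and left by leap down to C#3.
Step in, leap out — an escape tone.

G#3 is an escape tone.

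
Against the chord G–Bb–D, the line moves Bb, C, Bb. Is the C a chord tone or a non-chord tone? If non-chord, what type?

Non-chord tone — a neighbor tone.

The harmony at that moment is G minor triad (G, Bb, D); C is not a chord tone.
It is approached by step up from Bb and left by step down to Bb.
Step away and step back to the same note — a neighbor tone (upper neighbor).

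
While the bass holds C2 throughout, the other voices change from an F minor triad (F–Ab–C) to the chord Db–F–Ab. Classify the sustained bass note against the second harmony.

The harmony at that moment is Db major triad (Db, F, Ab); C2 is not a chord tone.
It is held over (the same pitch as the preceding C2) and then sustained as the same pitch into the next harmony.
Sustained through a change of harmony — a pedal tone.

Pedal tone (pedal point).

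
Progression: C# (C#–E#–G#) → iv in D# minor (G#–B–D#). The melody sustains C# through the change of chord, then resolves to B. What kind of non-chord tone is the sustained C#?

The harmony at that moment is G# minor triad (G#, B, D#); C# is not a chord tone.
It is held over (the same pitch as the preceding C#) and left by step down to B.
Held over from the previous chord and resolving down by step — a suspension.

C# is a suspension.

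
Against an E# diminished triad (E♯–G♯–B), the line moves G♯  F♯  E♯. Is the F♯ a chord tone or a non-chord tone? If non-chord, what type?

The harmony at that moment is E♯ diminished triad (E♯, G♯, B); F♯ is not a chord tone.
It is approached by step down from G♯ and left by step down to E♯.
Step in, step out in the same direction — a passing tone.

Non-chord tone — a passing tone.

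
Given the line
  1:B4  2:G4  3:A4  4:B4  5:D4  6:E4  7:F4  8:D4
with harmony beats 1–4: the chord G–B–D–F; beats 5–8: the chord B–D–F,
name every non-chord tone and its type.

A4 (beat 3) — passing tone; E4 (beat 6) — passing tone.

The harmony at that moment is G dominant seventh chord (G, B, D, F); A4 is not a chord tone.
It is approached by step up from G4 and left by step up to B4.
Step in, step out in the same direction — a passing tone.
The harmony at that moment is B diminished triad (B, D, F); E4 is not a chord tone.
It is approached by step up from D4 and left by step up to F4.
Step in, step out in the same direction — a passing tone.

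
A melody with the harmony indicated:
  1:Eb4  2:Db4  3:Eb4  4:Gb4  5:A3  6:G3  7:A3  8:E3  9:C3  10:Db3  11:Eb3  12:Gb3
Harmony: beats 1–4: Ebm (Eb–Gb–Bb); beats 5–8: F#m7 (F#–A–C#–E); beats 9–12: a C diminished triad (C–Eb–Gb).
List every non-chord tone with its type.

The harmony at that moment is Eb minor triad (Eb, Gb, Bb); Db4 is not a chord tone.
It is approached by step down from Eb4 and left by step up to Eb4.
Step away and step back to the same note — a neighbor tone (lower neighbor).
The harmony at that moment is F# minor seventh chord (F#, A, C#, E); G3 is not a chord tone.
It is approached by step down from A3 and left by step up to A3.
Step away and step back to the same note — a neighbor tone (lower neighbor).
The harmony at that moment is C diminished triad (C, Eb, Gb); Db3 is not a chord tone.
It is approached by step up from C3 and left by step up to Eb3.
Step in, step out in the same direction — a passing tone.

Db4 (beat 2) — neighbor tone; G3 (beat 6) — neighbor tone; Db3 (beat 10) — passing tone.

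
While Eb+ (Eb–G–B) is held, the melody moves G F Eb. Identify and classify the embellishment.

The harmony at that moment is Eb augmented triad (Eb, G, B); F is not a chord tone.
It is approached by step down from G and left by step down to Eb.
Step in, step out in the same direction — a passing tone.

F is a passing tone.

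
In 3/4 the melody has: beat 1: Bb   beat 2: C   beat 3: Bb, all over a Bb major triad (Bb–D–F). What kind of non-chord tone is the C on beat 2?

Upper neighbor tone.

The harmony at that moment is Bb major triad (Bb, D, F); C is not a chord tone.
It is approached by step up from Bb and left by step down to Bb.
Step away and step back to the same note — a neighbor tone (upper neighbor).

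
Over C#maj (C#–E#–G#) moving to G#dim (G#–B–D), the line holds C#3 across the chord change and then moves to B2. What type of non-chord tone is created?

C#3 is a suspension.

The harmony at that moment is G# diminished triad (G#, B, D); C#3 is not a chord tone.
It is held over (the same pitch as the preceding C#3) and left by step down to B2.
Held over from the previous chord and resolving down by step — a suspension.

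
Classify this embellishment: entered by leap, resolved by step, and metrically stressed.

Approach: by leap. Departure: by step. Metric position: strong.
Leap in, step out, in a metrically strong position — an appoggiatura. (It is the mirror image of the escape tone, which steps in and leaps out from a weak position.)

Appoggiatura.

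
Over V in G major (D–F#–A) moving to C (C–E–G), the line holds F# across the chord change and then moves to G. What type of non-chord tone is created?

F# is a retardation.

The harmony at that moment is C major triad (C, E, G); F# is not a chord tone.
It is held over (the same pitch as the preceding F#) and left by step up to G.
Held over from the previous chord and resolving up by step — a retardation.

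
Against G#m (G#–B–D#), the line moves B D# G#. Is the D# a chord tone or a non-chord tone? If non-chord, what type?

Chord tone (the fifth of G# minor triad).

G# minor triad contains G#, B, D#; D# is the fifth, so it is a chord tone.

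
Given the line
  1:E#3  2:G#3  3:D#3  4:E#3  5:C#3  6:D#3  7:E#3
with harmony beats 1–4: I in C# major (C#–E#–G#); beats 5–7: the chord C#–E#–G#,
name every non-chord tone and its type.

The harmony at that moment is C# major triad (C#, E#, G#); D#3 is not a chord tone.
It is approached by leap down from G#3 and left by step up to E#3.
Leap in, step out — an appoggiatura.
The harmony at that moment is C# major triad (C#, E#, G#); D#3 is not a chord tone.
It is approached by step up from C#3 and left by step up to E#3.
Step in, step out in the same direction — a passing tone.

D#3 (beat 3) — appoggiatura; D#3 (beat 6) — passing tone.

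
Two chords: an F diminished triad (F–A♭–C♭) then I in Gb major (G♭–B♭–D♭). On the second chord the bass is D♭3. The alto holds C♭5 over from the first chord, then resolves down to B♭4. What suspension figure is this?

7–6 suspension.

At the second chord the bass is D♭3. The suspended C♭5 lies a seventh above the bass; after resolving down by step to B♭4, the interval above the bass becomes a sixth.
Suspension figures are named by those two intervals: 7–6.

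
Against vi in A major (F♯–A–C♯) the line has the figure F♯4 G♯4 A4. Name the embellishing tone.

The harmony at that moment is F♯ minor triad (F♯, A, C♯); G♯4 is not a chord tone.
It is approached by step up from F♯4 and left by step up to A4.
Step in, step out in the same direction — a passing tone.

G♯4 is a passing tone.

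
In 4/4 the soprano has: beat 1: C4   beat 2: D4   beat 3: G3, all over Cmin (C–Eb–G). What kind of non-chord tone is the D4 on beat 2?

Escape tone.

The harmony at that moment is C minor triad (C, Eb, G); D4 is not a chord tone.
It is approached by step up from C4 and left by leap down to G3.
Step in, leap out, on a weak beat — an escape tone.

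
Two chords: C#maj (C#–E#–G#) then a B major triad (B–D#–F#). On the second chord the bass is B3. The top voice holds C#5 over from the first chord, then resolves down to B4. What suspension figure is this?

At the second chord the bass is B3. The suspended C#5 lies a ninth above the bass; after resolving down by step to B4, the interval above the bass becomes an octave.
Suspension figures are named by those two intervals: 9–8.

9–8 suspension.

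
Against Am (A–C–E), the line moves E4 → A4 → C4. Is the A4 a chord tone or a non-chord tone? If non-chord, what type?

Chord tone (the root of A minor triad).

A minor triad contains A, C, E; A is the root, so it is a chord tone.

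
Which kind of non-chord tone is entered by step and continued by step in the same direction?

Passing tone.

Approach: by step. Departure: by step, continuing in the same direction.
Stepwise on both sides with no change of direction means the note fills in the space between two different chord tones — a passing tone. (Had it turned back to its starting note it would be a neighbor tone instead.)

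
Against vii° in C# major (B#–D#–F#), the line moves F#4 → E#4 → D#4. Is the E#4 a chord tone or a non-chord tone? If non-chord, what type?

Non-chord tone — a passing tone.

The harmony at that moment is B# diminished triad (B#, D#, F#); E#4 is not a chord tone.
It is approached by step down from F#4 and left by step down to D#4.
Step in, step out in the same direction — a passing tone.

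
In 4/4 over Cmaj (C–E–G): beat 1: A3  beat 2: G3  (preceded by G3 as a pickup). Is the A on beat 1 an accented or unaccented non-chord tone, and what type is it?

Accented neighbor tone.

The harmony at that moment is C major triad (C, E, G); A3 is not a chord tone.
It is approached by step up from G3 and left by step down to G3.
Step away and step back to the same note — a neighbor tone (upper neighbor).
It falls on the downbeat, so it is accented.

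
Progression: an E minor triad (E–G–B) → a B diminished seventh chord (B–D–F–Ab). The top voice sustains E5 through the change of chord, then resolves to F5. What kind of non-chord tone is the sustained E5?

E5 is a retardation.

The harmony at that moment is B diminished seventh chord (B, D, F, Ab); E5 is not a chord tone.
It is held over (the same pitch as the preceding E5) and left by step up to F5.
Held over from the previous chord and resolving up by step — a retardation.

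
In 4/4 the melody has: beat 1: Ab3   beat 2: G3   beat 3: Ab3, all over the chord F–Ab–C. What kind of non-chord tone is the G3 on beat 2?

The harmony at that moment is F minor triad (F, Ab, C); G3 is not a chord tone.
It is approached by step down from Ab3 and left by step up to Ab3.
Step away and step back to the same note — a neighbor tone (lower neighbor).

Lower neighbor tone.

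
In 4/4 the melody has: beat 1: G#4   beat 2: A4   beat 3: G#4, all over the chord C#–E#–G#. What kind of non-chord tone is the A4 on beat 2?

The harmony at that moment is C# major triad (C#, E#, G#); A4 is not a chord tone.
It is approached by step up from G#4 and left by step down to G#4.
Step away and step back to the same note — a neighbor tone (upper neighbor).

Upper neighbor tone.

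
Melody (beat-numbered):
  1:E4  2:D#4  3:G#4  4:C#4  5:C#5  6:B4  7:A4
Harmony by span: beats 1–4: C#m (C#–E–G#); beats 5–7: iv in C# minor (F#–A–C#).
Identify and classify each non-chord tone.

D#4 (beat 2) — escape tone; B4 (beat 6) — passing tone.

The harmony at that moment is C# minor triad (C#, E, G#); D#4 is not a chord tone.
It is approached by step down from E4 and left by leap up to G#4.
Step in, leap out — an escape tone.
The harmony at that moment is F# minor triad (F#, A, C#); B4 is not a chord tone.
It is approached by step down from C#5 and left by step down to A4.
Step in, step out in the same direction — a passing tone.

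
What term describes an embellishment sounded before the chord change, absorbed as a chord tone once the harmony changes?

Anticipation.

Approach: ahead of the chord change (typically by step), so it is dissonant against the current harmony. Departure: none — the same pitch is restated or held and is a chord tone of the new harmony.
Dissonant first, consonant once the harmony catches up: the note simply arrives early — an anticipation. (The reverse timing, consonant first and dissonant after the change, would be a suspension or retardation.)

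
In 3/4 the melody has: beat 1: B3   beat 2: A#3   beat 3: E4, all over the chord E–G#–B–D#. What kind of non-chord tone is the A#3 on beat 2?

Escape tone.

The harmony at that moment is E major seventh chord (E, G#, B, D#); A#3 is not a chord tone.
It is approached by step down from B3 and left by leap up to E4.
Step in, leap out, on a weak beat — an escape tone.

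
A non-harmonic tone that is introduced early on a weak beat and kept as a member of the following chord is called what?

Approach: ahead of the chord change (typically by step), so it is dissonant against the current harmony. Departure: none — the same pitch is restated or held and is a chord tone of the new harmony.
Dissonant first, consonant once the harmony catches up: the note simply arrives early — an anticipation. (The reverse timing, consonant first and dissonant after the change, would be a suspension or retardation.)

Anticipation.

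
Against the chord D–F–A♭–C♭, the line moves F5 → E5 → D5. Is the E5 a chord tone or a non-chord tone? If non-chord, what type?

The harmony at that moment is D diminished seventh chord (D, F, A♭, C♭); E5 is not a chord tone.
It is approached by step down from F5 and left by step down to D5.
Step in, step out in the same direction — a passing tone.

Non-chord tone — a passing tone.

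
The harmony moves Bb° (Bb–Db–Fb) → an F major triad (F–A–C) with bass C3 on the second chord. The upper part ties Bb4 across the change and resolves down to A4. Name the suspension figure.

At the second chord the bass is C3. The suspended Bb4 lies a seventh above the bass; after resolving down by step to A4, the interval above the bass becomes a sixth.
Suspension figures are named by those two intervals: 7–6.

7–6 suspension.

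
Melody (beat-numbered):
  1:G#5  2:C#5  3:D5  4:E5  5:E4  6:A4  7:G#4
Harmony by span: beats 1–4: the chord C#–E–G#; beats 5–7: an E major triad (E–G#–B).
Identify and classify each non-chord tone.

The harmony at that moment is C# minor triad (C#, E, G#); D5 is not a chord tone.
It is approached by step up from C#5 and left by step up to E5.
Step in, step out in the same direction — a passing tone.
The harmony at that moment is E major triad (E, G#, B); A4 is not a chord tone.
It is approached by leap up from E4 and left by step down to G#4.
Leap in, step out — an appoggiatura.

D5 (beat 3) — passing tone; A4 (beat 6) — appoggiatura.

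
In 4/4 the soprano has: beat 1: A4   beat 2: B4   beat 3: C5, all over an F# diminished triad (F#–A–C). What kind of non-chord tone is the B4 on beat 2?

The harmony at that moment is F# diminished triad (F#, A, C); B4 is not a chord tone.
It is approached by step up from A4 and left by step up to C5.
Step in, step out in the same direction — a passing tone.

Passing tone.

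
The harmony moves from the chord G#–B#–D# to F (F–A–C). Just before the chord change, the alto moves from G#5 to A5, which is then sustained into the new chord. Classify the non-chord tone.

A5 is an anticipation.

The harmony at that moment is G# major triad (G#, B#, D#); A5 is not a chord tone.
It is approached by step up from G#5 and then sustained as the same pitch into the next harmony.
Arriving early and becoming a chord tone when the harmony changes — an anticipation.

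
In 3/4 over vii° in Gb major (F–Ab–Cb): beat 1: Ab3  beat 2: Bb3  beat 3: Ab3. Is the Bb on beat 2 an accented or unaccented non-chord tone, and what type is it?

Unaccented neighbor tone.

The harmony at that moment is F diminished triad (F, Ab, Cb); Bb3 is not a chord tone.
It is approached by step up from Ab3 and left by step down to Ab3.
Step away and step back to the same note — a neighbor tone (upper neighbor).
It falls on a weak beat, so it is unaccented.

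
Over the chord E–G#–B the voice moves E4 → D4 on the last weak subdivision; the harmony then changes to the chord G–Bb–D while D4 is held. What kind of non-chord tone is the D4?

D4 is an anticipation.

The harmony at that moment is E major triad (E, G#, B); D4 is not a chord tone.
It is approached by step down from E4 and then sustained as the same pitch into the next harmony.
Arriving early and becoming a chord tone when the harmony changes — an anticipation.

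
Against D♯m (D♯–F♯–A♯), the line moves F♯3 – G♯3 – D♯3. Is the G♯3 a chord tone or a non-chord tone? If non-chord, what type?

Non-chord tone — an escape tone.

The harmony at that moment is D♯ minor triad (D♯, F♯, A♯); G♯3 is not a chord tone.
It is approached by step up from F♯3 and left by leap down to D♯3.
Step in, leap out — an escape tone.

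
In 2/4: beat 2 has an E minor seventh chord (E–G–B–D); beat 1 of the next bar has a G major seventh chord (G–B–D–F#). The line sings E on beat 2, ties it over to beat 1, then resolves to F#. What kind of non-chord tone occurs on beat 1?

Retardation.

The harmony at that moment is G major seventh chord (G, B, D, F#); E is not a chord tone.
It is held over (the same pitch as the preceding E) and left by step up to F#.
Held over from the previous chord and resolving up by step — a retardation.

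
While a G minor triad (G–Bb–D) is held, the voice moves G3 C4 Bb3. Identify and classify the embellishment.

The harmony at that moment is G minor triad (G, Bb, D); C4 is not a chord tone.
It is approached by leap up from G3 and left by step down to Bb3.
Leap in, step out — an appoggiatura.

C4 is an appoggiatura.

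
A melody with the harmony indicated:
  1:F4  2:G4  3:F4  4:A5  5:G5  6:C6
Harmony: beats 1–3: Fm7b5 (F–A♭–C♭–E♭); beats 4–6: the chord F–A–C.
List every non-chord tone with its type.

The harmony at that moment is F half-diminished seventh chord (F, A♭, C♭, E♭); G4 is not a chord tone.
It is approached by step up from F4 and left by step down to F4.
Step away and step back to the same note — a neighbor tone (upper neighbor).
The harmony at that moment is F major triad (F, A, C); G5 is not a chord tone.
It is approached by step down from A5 and left by leap up to C6.
Step in, leap out — an escape tone.

G4 (beat 2) — neighbor tone; G5 (beat 5) — escape tone.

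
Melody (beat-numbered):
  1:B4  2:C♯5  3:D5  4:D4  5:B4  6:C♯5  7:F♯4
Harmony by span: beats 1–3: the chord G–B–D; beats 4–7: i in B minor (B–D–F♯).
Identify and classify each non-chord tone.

The harmony at that moment is G major triad (G, B, D); C♯5 is not a chord tone.
It is approached by step up from B4 and left by step up to D5.
Step in, step out in the same direction — a passing tone.
The harmony at that moment is B minor triad (B, D, F♯); C♯5 is not a chord tone.
It is approached by step up from B4 and left by leap down to F♯4.
Step in, leap out — an escape tone.

C♯5 (beat 2) — passing tone; C♯5 (beat 6) — escape tone.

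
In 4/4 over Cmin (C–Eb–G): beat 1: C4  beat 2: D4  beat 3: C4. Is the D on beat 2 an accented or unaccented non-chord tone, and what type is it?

Unaccented neighbor tone.

The harmony at that moment is C minor triad (C, Eb, G); D4 is not a chord tone.
It is approached by step up from C4 and left by step down to C4.
Step away and step back to the same note — a neighbor tone (upper neighbor).
It falls on a weak beat, so it is unaccented.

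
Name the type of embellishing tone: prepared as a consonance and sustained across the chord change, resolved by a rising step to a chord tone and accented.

Approach: by preparation — the pitch is first a chord tone, then held (tied or repeated) while the harmony changes under it. Departure: up by step. Metric position: strong.
A prepared dissonance that resolves upward by step — a retardation. (The same figure resolving downward would be a suspension.)

Retardation.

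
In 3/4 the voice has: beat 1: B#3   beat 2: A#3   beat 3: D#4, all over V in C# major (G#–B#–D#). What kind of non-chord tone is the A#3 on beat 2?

The harmony at that moment is G# major triad (G#, B#, D#); A#3 is not a chord tone.
It is approached by step down from B#3 and left by leap up to D#4.
Step in, leap out, on a weak beat — an escape tone.

Escape tone.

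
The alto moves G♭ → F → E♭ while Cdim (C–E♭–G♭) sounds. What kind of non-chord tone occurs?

F is a passing tone.

The harmony at that moment is C diminished triad (C, E♭, G♭); F is not a chord tone.
It is approached by step down from G♭ and left by step down to E♭.
Step in, step out in the same direction — a passing tone.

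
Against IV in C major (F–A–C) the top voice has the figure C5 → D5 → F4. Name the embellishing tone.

The harmony at that moment is F major triad (F, A, C); D5 is not a chord tone.
It is approached by step up from C5 and left by leap down to F4.
Step in, leap out — an escape tone.

D5 is an escape tone.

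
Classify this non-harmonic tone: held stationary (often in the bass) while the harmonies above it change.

Approach: none. Departure: none — a single pitch is sustained while the chords change around it, passing through harmonies that do not contain it.
No melodic motion at all; the dissonance is created entirely by the moving harmonies against the stationary note — a pedal tone (pedal point).

Pedal tone.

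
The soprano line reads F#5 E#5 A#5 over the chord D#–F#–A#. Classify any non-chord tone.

E#5 is an escape tone.

The harmony at that moment is D# minor triad (D#, F#, A#); E#5 is not a chord tone.
It is approached by step down from F#5 and left by leap up to A#5.
Step in, leap out — an escape tone.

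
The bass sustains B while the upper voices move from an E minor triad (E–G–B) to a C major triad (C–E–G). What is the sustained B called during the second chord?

Pedal tone (pedal point).

The harmony at that moment is C major triad (C, E, G); B is not a chord tone.
It is held over (the same pitch as the preceding B) and then sustained as the same pitch into the next harmony.
Sustained through a change of harmony — a pedal tone.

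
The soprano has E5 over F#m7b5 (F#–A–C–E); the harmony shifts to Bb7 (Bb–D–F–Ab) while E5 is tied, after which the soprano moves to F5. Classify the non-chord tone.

E5 is a retardation.

The harmony at that moment is Bb dominant seventh chord (Bb, D, F, Ab); E5 is not a chord tone.
It is held over (the same pitch as the preceding E5) and left by step up to F5.
Held over from the previous chord and resolving up by step — a retardation.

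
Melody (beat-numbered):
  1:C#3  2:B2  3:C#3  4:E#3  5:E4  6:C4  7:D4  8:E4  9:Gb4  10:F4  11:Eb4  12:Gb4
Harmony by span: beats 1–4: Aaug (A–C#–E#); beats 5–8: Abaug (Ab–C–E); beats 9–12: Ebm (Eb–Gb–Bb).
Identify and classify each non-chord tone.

The harmony at that moment is A augmented triad (A, C#, E#); B2 is not a chord tone.
It is approached by step down from C#3 and left by step up to C#3.
Step away and step back to the same note — a neighbor tone (lower neighbor).
The harmony at that moment is Ab augmented triad (Ab, C, E); D4 is not a chord tone.
It is approached by step up from C4 and left by step up to E4.
Step in, step out in the same direction — a passing tone.
The harmony at that moment is Eb minor triad (Eb, Gb, Bb); F4 is not a chord tone.
It is approached by step down from Gb4 and left by step down to Eb4.
Step in, step out in the same direction — a passing tone.

B2 (beat 2) — neighbor tone; D4 (beat 7) — passing tone; F4 (beat 10) — passing tone.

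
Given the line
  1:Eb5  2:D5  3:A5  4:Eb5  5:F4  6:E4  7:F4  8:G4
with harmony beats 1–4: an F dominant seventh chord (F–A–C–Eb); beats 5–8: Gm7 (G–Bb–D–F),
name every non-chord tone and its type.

D5 (beat 2) — escape tone; E4 (beat 6) — neighbor tone.

The harmony at that moment is F dominant seventh chord (F, A, C, Eb); D5 is not a chord tone.
It is approached by step down from Eb5 and left by leap up to A5.
Step in, leap out — an escape tone.
The harmony at that moment is G minor seventh chord (G, Bb, D, F); E4 is not a chord tone.
It is approached by step down from F4 and left by step up to F4.
Step away and step back to the same note — a neighbor tone (lower neighbor).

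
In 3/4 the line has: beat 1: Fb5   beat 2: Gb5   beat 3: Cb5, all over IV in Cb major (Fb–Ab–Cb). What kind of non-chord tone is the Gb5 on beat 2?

The harmony at that moment is Fb major triad (Fb, Ab, Cb); Gb5 is not a chord tone.
It is approached by step up from Fb5 and left by leap down to Cb5.
Step in, leap out, on a weak beat — an escape tone.

Escape tone.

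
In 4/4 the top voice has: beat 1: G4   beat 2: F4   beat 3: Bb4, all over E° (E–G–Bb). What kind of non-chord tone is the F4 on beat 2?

Escape tone.

The harmony at that moment is E diminished triad (E, G, Bb); F4 is not a chord tone.
It is approached by step down from G4 and left by leap up to Bb4.
Step in, leap out, on a weak beat — an escape tone.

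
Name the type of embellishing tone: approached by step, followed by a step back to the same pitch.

Neighbor tone.

Approach: by step. Departure: by step in the opposite direction, back to the starting pitch.
Stepwise on both sides but reversing to return to the same chord tone — a neighbor tone. (Had it continued onward in the same direction it would be a passing tone instead.)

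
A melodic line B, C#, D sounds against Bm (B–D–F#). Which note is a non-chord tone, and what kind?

The harmony at that moment is B minor triad (B, D, F#); C# is not a chord tone.
It is approached by step up from B and left by step up to D.
Step in, step out in the same direction — a passing tone.

C# is a passing tone.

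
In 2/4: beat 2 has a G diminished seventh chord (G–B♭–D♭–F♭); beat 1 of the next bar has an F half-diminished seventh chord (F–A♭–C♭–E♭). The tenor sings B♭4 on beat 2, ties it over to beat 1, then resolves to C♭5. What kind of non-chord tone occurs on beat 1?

The harmony at that moment is F half-diminished seventh chord (F, A♭, C♭, E♭); B♭4 is not a chord tone.
It is held over (the same pitch as the preceding B♭4) and left by step up to C♭5.
Held over from the previous chord and resolving up by step — a retardation.

Retardation.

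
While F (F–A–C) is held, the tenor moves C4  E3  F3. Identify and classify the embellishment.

E3 is an appoggiatura.

The harmony at that moment is F major triad (F, A, C); E3 is not a chord tone.
It is approached by leap down from C4 and left by step up to F3.
Leap in, step out — an appoggiatura.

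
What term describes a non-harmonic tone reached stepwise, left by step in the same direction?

Approach: by step. Departure: by step, continuing in the same direction.
Stepwise on both sides with no change of direction means the note fills in the space between two different chord tones — a passing tone. (Had it turned back to its starting note it would be a neighbor tone instead.)

Passing tone.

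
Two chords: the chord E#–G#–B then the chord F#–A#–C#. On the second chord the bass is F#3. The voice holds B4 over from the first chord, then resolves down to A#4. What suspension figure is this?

4–3 suspension.

At the second chord the bass is F#3. The suspended B4 lies a fourth above the bass; after resolving down by step to A#4, the interval above the bass becomes a third.
Suspension figures are named by those two intervals: 4–3.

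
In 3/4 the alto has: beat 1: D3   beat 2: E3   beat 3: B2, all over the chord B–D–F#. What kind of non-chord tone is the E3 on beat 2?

Escape tone.

The harmony at that moment is B minor triad (B, D, F#); E3 is not a chord tone.
It is approached by step up from D3 and left by leap down to B2.
Step in, leap out, on a weak beat — an escape tone.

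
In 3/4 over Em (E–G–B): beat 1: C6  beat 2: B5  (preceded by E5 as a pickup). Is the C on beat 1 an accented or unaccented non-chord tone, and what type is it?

Accented appoggiatura.

The harmony at that moment is E minor triad (E, G, B); C6 is not a chord tone.
It is approached by leap up from E5 and left by step down to B5.
Leap in, step out — an appoggiatura.
It falls on the downbeat, so it is accented.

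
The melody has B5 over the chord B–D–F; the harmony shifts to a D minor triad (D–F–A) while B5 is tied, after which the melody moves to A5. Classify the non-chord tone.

The harmony at that moment is D minor triad (D, F, A); B5 is not a chord tone.
It is held over (the same pitch as the preceding B5) and left by step down to A5.
Held over from the previous chord and resolving down by step — a suspension.

B5 is a suspension.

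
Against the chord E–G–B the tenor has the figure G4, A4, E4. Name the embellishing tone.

The harmony at that moment is E minor triad (E, G, B); A4 is not a chord tone.
It is approached by step up from G4 and left by leap down to E4.
Step in, leap out — an escape tone.

A4 is an escape tone.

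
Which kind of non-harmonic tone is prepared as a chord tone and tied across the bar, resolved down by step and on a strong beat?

Suspension.

Approach: by preparation — the pitch is first a chord tone, then held (tied or repeated) while the harmony changes under it. Departure: down by step. Metric position: strong.
A prepared dissonance that resolves downward by step — a suspension. (The same figure resolving upward would be a retardation.)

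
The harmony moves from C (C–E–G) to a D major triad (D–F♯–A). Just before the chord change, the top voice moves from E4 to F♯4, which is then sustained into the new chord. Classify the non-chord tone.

F♯4 is an anticipation.

The harmony at that moment is C major triad (C, E, G); F♯4 is not a chord tone.
It is approached by step up from E4 and then sustained as the same pitch into the next harmony.
Arriving early and becoming a chord tone when the harmony changes — an anticipation.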